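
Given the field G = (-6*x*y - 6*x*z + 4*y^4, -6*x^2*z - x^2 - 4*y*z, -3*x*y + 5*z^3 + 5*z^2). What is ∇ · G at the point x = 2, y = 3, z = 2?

∂G₁/∂x = -6*y - 6*z
∂G₂/∂y = -4*z
∂G₃/∂z = 15*z^2 + 10*z
∇·G = -6*y + 15*z^2
At (2, 3, 2): 42.

42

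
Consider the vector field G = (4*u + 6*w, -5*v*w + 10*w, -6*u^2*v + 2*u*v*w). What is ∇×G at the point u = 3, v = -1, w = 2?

(∇×G)₁ = ∂G₃/∂v − ∂G₂/∂w = -6*u^2 + 2*u*w + 5*v - 10
(∇×G)₂ = ∂G₁/∂w − ∂G₃/∂u = 12*u*v - 2*v*w + 6
(∇×G)₃ = ∂G₂/∂u − ∂G₁/∂v = 0
∇×G = (-6*u^2 + 2*u*w + 5*v - 10, 12*u*v - 2*v*w + 6, 0)
At (3, -1, 2): (-57, -26, 0).

(-57, -26, 0)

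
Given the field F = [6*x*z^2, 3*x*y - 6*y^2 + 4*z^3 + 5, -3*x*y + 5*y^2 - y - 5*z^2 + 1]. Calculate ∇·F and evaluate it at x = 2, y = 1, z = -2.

38

∂F₁/∂x = 6*z^2
∂F₂/∂y = 3*x - 12*y
∂F₃/∂z = -10*z
∇·F = 3*x - 12*y + 6*z^2 - 10*z
At (2, 1, -2): 38.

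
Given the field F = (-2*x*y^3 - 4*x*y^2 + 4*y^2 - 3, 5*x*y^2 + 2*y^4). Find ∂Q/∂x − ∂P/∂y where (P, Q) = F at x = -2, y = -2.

∂F₂/∂x = 5*y^2
∂F₁/∂y = -6*x*y^2 - 8*x*y + 8*y
Scalar curl = 6*x*y^2 + 8*x*y + 5*y^2 - 8*y
At (-2, -2): 20.

20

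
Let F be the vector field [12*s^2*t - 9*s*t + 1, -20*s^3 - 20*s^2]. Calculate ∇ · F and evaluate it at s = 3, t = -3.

-189

∂F₁/∂s = 24*s*t - 9*t
∂F₂/∂t = 0
∇·F = 24*s*t - 9*t
At (3, -3): -189.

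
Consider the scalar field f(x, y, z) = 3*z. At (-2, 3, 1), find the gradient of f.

(0, 0, 3)

∂f/∂x = 0
∂f/∂y = 0
∂f/∂z = 3
∇f = (0, 0, 3)
At (-2, 3, 1): (0, 0, 3).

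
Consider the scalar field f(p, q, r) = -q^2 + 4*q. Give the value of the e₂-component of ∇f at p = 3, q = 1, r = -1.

(∇f)_2 = ∂f/∂q = -2*q + 4
At (3, 1, -1): 2.

2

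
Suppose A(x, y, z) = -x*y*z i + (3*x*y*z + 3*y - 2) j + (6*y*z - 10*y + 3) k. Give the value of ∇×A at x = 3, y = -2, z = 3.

(26, 6, -9)

(∇×A)₁ = ∂A₃/∂y − ∂A₂/∂z = -3*x*y + 6*z - 10
(∇×A)₂ = ∂A₁/∂z − ∂A₃/∂x = -x*y
(∇×A)₃ = ∂A₂/∂x − ∂A₁/∂y = x*z + 3*y*z
∇×A = (-3*x*y + 6*z - 10, -x*y, x*z + 3*y*z)
At (3, -2, 3): (26, 6, -9).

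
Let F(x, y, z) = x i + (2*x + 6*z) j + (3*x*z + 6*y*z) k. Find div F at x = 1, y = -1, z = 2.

-2

∂F₁/∂x = 1
∂F₂/∂y = 0
∂F₃/∂z = 3*x + 6*y
∇·F = 3*x + 6*y + 1
At (1, -1, 2): -2.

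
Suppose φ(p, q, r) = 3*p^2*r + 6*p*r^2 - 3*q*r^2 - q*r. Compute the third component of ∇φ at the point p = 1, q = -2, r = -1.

(∇φ)_3 = ∂φ/∂r = 3*p^2 + 12*p*r - 6*q*r - q
At (1, -2, -1): -19.

-19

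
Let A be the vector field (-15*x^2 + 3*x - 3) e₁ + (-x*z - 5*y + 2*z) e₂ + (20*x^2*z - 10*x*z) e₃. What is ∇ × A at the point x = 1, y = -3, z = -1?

(-1, 30, 1)

(∇×A)₁ = ∂A₃/∂y − ∂A₂/∂z = x - 2
(∇×A)₂ = ∂A₁/∂z − ∂A₃/∂x = -40*x*z + 10*z
(∇×A)₃ = ∂A₂/∂x − ∂A₁/∂y = -z
∇×A = (x - 2, -40*x*z + 10*z, -z)
At (1, -3, -1): (-1, 30, 1).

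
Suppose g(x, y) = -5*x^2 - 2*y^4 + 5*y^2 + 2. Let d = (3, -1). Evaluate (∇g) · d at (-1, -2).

∂g/∂x = -10*x
∂g/∂y = -8*y^3 + 10*y
∇g at (-1, -2) = (10, 44)
∇g · d = (10)(3) + (44)(-1) = -14

-14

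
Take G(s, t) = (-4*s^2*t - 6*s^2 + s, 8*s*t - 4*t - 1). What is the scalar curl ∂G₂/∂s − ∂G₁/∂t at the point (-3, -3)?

∂G₂/∂s = 8*t
∂G₁/∂t = -4*s^2
Scalar curl = 4*s^2 + 8*t
At (-3, -3): 12.

12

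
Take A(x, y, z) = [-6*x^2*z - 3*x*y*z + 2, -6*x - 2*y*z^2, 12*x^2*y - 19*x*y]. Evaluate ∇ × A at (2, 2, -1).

(2, -94, -12)

(∇×A)₁ = ∂A₃/∂y − ∂A₂/∂z = 12*x^2 - 19*x + 4*y*z
(∇×A)₂ = ∂A₁/∂z − ∂A₃/∂x = -6*x^2 - 27*x*y + 19*y
(∇×A)₃ = ∂A₂/∂x − ∂A₁/∂y = 3*x*z - 6
∇×A = (12*x^2 - 19*x + 4*y*z, -6*x^2 - 27*x*y + 19*y, 3*x*z - 6)
At (2, 2, -1): (2, -94, -12).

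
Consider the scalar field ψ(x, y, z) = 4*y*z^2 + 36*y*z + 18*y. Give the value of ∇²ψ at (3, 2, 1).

16

∂²ψ/∂x² = 0
∂²ψ/∂y² = 0
∂²ψ/∂z² = 8*y
∇²ψ = 8*y
At (3, 2, 1): 16.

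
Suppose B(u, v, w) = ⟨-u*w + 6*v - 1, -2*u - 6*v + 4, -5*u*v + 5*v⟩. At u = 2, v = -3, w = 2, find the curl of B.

(∇×B)₁ = ∂B₃/∂v − ∂B₂/∂w = -5*u + 5
(∇×B)₂ = ∂B₁/∂w − ∂B₃/∂u = -u + 5*v
(∇×B)₃ = ∂B₂/∂u − ∂B₁/∂v = -8
∇×B = (-5*u + 5, -u + 5*v, -8)
At (2, -3, 2): (-5, -17, -8).

(-5, -17, -8)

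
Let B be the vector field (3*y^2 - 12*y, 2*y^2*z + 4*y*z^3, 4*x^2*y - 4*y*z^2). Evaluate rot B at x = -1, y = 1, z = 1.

(∇×B)₁ = ∂B₃/∂y − ∂B₂/∂z = 4*x^2 - 2*y^2 - 12*y*z^2 - 4*z^2
(∇×B)₂ = ∂B₁/∂z − ∂B₃/∂x = -8*x*y
(∇×B)₃ = ∂B₂/∂x − ∂B₁/∂y = -6*y + 12
∇×B = (4*x^2 - 2*y^2 - 12*y*z^2 - 4*z^2, -8*x*y, -6*y + 12)
At (-1, 1, 1): (-14, 8, 6).

(-14, 8, 6)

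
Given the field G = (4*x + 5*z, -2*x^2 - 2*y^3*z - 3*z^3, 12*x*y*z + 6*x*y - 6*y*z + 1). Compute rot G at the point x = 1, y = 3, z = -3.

(123, 95, -4)

(∇×G)₁ = ∂G₃/∂y − ∂G₂/∂z = 12*x*z + 6*x + 2*y^3 + 9*z^2 - 6*z
(∇×G)₂ = ∂G₁/∂z − ∂G₃/∂x = -12*y*z - 6*y + 5
(∇×G)₃ = ∂G₂/∂x − ∂G₁/∂y = -4*x
∇×G = (12*x*z + 6*x + 2*y^3 + 9*z^2 - 6*z, -12*y*z - 6*y + 5, -4*x)
At (1, 3, -3): (123, 95, -4).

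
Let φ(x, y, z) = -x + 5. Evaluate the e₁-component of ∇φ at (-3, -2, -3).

-1

(∇φ)_1 = ∂φ/∂x = -1
At (-3, -2, -3): -1.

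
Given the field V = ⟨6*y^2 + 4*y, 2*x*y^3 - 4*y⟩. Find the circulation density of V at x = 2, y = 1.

-14

∂V₂/∂x = 2*y^3
∂V₁/∂y = 12*y + 4
Scalar curl = 2*y^3 - 12*y - 4
At (2, 1): -14.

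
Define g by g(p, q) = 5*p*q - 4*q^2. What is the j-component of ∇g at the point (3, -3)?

39

(∇g)_2 = ∂g/∂q = 5*p - 8*q
At (3, -3): 39.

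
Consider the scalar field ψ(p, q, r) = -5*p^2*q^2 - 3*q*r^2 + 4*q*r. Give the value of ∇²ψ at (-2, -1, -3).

∂²ψ/∂p² = -10*q^2
∂²ψ/∂q² = -10*p^2
∂²ψ/∂r² = -6*q
∇²ψ = -10*p^2 - 10*q^2 - 6*q
At (-2, -1, -3): -44.

-44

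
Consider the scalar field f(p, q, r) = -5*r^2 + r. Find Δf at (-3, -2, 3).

∂²f/∂p² = 0
∂²f/∂q² = 0
∂²f/∂r² = -10
∇²f = -10
At (-3, -2, 3): -10.

-10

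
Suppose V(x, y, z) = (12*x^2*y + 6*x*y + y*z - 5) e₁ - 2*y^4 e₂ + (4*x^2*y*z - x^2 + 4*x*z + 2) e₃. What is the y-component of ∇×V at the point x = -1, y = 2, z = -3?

-36

(∇×V)_2 = ∂V₁/∂z − ∂V₃/∂x
= y − (8*x*y*z - 2*x + 4*z)
= -8*x*y*z + 2*x + y - 4*z
At (-1, 2, -3): -36.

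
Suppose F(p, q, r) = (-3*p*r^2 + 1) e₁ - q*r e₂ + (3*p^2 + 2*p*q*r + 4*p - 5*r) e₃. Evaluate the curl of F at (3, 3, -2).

(-9, 26, 0)

(∇×F)₁ = ∂F₃/∂q − ∂F₂/∂r = 2*p*r + q
(∇×F)₂ = ∂F₁/∂r − ∂F₃/∂p = -6*p*r - 6*p - 2*q*r - 4
(∇×F)₃ = ∂F₂/∂p − ∂F₁/∂q = 0
∇×F = (2*p*r + q, -6*p*r - 6*p - 2*q*r - 4, 0)
At (3, 3, -2): (-9, 26, 0).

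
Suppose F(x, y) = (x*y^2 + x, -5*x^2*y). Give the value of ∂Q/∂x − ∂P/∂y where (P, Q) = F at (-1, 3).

36

∂F₂/∂x = -10*x*y
∂F₁/∂y = 2*x*y
Scalar curl = -12*x*y
At (-1, 3): 36.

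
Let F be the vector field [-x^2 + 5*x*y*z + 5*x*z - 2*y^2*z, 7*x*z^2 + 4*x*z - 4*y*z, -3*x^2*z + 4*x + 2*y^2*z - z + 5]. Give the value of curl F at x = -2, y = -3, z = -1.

(∇×F)₁ = ∂F₃/∂y − ∂F₂/∂z = -14*x*z - 4*x + 4*y*z + 4*y
(∇×F)₂ = ∂F₁/∂z − ∂F₃/∂x = 5*x*y + 6*x*z + 5*x - 2*y^2 - 4
(∇×F)₃ = ∂F₂/∂x − ∂F₁/∂y = -5*x*z + 4*y*z + 7*z^2 + 4*z
∇×F = (-14*x*z - 4*x + 4*y*z + 4*y, 5*x*y + 6*x*z + 5*x - 2*y^2 - 4, -5*x*z + 4*y*z + 7*z^2 + 4*z)
At (-2, -3, -1): (-20, 10, 5).

(-20, 10, 5)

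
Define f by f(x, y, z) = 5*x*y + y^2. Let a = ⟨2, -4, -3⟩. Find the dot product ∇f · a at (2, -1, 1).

∂f/∂x = 5*y
∂f/∂y = 5*x + 2*y
∂f/∂z = 0
∇f at (2, -1, 1) = (-5, 8, 0)
∇f · a = (-5)(2) + (8)(-4) + (0)(-3) = -42

-42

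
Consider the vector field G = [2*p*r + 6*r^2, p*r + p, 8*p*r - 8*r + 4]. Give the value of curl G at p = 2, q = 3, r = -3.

(∇×G)₁ = ∂G₃/∂q − ∂G₂/∂r = -p
(∇×G)₂ = ∂G₁/∂r − ∂G₃/∂p = 2*p + 4*r
(∇×G)₃ = ∂G₂/∂p − ∂G₁/∂q = r + 1
∇×G = (-p, 2*p + 4*r, r + 1)
At (2, 3, -3): (-2, -8, -2).

(-2, -8, -2)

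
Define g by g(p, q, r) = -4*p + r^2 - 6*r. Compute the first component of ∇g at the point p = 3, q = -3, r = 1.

-4

(∇g)_1 = ∂g/∂p = -4
At (3, -3, 1): -4.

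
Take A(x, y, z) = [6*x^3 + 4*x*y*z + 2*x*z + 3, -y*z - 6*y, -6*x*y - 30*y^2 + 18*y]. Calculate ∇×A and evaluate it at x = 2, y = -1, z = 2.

(65, -10, -16)

(∇×A)₁ = ∂A₃/∂y − ∂A₂/∂z = -6*x - 59*y + 18
(∇×A)₂ = ∂A₁/∂z − ∂A₃/∂x = 4*x*y + 2*x + 6*y
(∇×A)₃ = ∂A₂/∂x − ∂A₁/∂y = -4*x*z
∇×A = (-6*x - 59*y + 18, 4*x*y + 2*x + 6*y, -4*x*z)
At (2, -1, 2): (65, -10, -16).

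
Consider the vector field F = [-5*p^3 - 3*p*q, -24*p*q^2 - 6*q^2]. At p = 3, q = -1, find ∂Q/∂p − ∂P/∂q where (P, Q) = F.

∂F₂/∂p = -24*q^2
∂F₁/∂q = -3*p
Scalar curl = 3*p - 24*q^2
At (3, -1): -15.

-15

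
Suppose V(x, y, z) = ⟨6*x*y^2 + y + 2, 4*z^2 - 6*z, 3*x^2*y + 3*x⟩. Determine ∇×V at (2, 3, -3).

(42, -39, -73)

(∇×V)₁ = ∂V₃/∂y − ∂V₂/∂z = 3*x^2 - 8*z + 6
(∇×V)₂ = ∂V₁/∂z − ∂V₃/∂x = -6*x*y - 3
(∇×V)₃ = ∂V₂/∂x − ∂V₁/∂y = -12*x*y - 1
∇×V = (3*x^2 - 8*z + 6, -6*x*y - 3, -12*x*y - 1)
At (2, 3, -3): (42, -39, -73).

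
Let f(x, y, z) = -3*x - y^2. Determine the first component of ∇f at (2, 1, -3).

-3

(∇f)_1 = ∂f/∂x = -3
At (2, 1, -3): -3.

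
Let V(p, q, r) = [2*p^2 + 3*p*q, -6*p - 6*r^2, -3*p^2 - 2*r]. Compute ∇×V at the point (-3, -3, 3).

(∇×V)₁ = ∂V₃/∂q − ∂V₂/∂r = 12*r
(∇×V)₂ = ∂V₁/∂r − ∂V₃/∂p = 6*p
(∇×V)₃ = ∂V₂/∂p − ∂V₁/∂q = -3*p - 6
∇×V = (12*r, 6*p, -3*p - 6)
At (-3, -3, 3): (36, -18, 3).

(36, -18, 3)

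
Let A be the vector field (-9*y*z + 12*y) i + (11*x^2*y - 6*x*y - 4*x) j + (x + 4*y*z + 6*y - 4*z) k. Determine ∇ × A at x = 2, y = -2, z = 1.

(∇×A)₁ = ∂A₃/∂y − ∂A₂/∂z = 4*z + 6
(∇×A)₂ = ∂A₁/∂z − ∂A₃/∂x = -9*y - 1
(∇×A)₃ = ∂A₂/∂x − ∂A₁/∂y = 22*x*y - 6*y + 9*z - 16
∇×A = (4*z + 6, -9*y - 1, 22*x*y - 6*y + 9*z - 16)
At (2, -2, 1): (10, 17, -83).

(10, 17, -83)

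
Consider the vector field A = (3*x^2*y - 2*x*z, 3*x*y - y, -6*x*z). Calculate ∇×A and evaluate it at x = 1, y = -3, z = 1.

(∇×A)₁ = ∂A₃/∂y − ∂A₂/∂z = 0
(∇×A)₂ = ∂A₁/∂z − ∂A₃/∂x = -2*x + 6*z
(∇×A)₃ = ∂A₂/∂x − ∂A₁/∂y = -3*x^2 + 3*y
∇×A = (0, -2*x + 6*z, -3*x^2 + 3*y)
At (1, -3, 1): (0, 4, -12).

(0, 4, -12)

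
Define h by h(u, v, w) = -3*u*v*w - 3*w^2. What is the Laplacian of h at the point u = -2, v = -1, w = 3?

∂²h/∂u² = 0
∂²h/∂v² = 0
∂²h/∂w² = -6
∇²h = -6
At (-2, -1, 3): -6.

-6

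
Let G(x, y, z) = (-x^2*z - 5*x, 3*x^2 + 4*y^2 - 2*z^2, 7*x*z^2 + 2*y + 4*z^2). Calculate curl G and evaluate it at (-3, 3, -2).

(∇×G)₁ = ∂G₃/∂y − ∂G₂/∂z = 4*z + 2
(∇×G)₂ = ∂G₁/∂z − ∂G₃/∂x = -x^2 - 7*z^2
(∇×G)₃ = ∂G₂/∂x − ∂G₁/∂y = 6*x
∇×G = (4*z + 2, -x^2 - 7*z^2, 6*x)
At (-3, 3, -2): (-6, -37, -18).

(-6, -37, -18)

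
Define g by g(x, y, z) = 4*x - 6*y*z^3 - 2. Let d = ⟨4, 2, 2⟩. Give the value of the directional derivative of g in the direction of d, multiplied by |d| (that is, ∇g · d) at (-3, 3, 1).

-104

∂g/∂x = 4
∂g/∂y = -6*z^3
∂g/∂z = -18*y*z^2
∇g at (-3, 3, 1) = (4, -6, -54)
∇g · d = (4)(4) + (-6)(2) + (-54)(2) = -104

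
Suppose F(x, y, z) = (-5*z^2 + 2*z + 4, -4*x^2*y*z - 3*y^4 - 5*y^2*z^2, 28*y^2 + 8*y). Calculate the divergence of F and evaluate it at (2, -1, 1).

∂F₁/∂x = 0
∂F₂/∂y = -4*x^2*z - 12*y^3 - 10*y*z^2
∂F₃/∂z = 0
∇·F = -4*x^2*z - 12*y^3 - 10*y*z^2
At (2, -1, 1): 6.

6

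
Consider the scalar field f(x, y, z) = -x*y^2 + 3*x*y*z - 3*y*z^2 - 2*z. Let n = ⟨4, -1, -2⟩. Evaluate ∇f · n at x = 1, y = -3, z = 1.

-92

∂f/∂x = -y^2 + 3*y*z
∂f/∂y = -2*x*y + 3*x*z - 3*z^2
∂f/∂z = 3*x*y - 6*y*z - 2
∇f at (1, -3, 1) = (-18, 6, 7)
∇f · n = (-18)(4) + (6)(-1) + (7)(-2) = -92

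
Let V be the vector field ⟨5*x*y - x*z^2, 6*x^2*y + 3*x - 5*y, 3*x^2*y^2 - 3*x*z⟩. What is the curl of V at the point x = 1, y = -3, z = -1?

(∇×V)₁ = ∂V₃/∂y − ∂V₂/∂z = 6*x^2*y
(∇×V)₂ = ∂V₁/∂z − ∂V₃/∂x = -6*x*y^2 - 2*x*z + 3*z
(∇×V)₃ = ∂V₂/∂x − ∂V₁/∂y = 12*x*y - 5*x + 3
∇×V = (6*x^2*y, -6*x*y^2 - 2*x*z + 3*z, 12*x*y - 5*x + 3)
At (1, -3, -1): (-18, -55, -38).

(-18, -55, -38)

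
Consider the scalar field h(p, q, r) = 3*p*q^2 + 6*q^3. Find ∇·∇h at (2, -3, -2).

-96

∂²h/∂p² = 0
∂²h/∂q² = 6*(p + 6*q)
∂²h/∂r² = 0
∇²h = 6*p + 36*q
At (2, -3, -2): -96.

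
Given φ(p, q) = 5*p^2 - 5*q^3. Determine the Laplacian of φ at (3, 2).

-50

∂²φ/∂p² = 10
∂²φ/∂q² = -30*q
∇²φ = -30*q + 10
At (3, 2): -50.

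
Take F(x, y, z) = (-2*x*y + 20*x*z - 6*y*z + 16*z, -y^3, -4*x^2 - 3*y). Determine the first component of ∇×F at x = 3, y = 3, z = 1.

(∇×F)_1 = ∂F₃/∂y − ∂F₂/∂z
= -3 − (0)
= -3
At (3, 3, 1): -3.

-3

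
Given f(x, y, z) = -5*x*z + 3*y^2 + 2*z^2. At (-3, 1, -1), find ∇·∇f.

∂²f/∂x² = 0
∂²f/∂y² = 6
∂²f/∂z² = 4
∇²f = 10
At (-3, 1, -1): 10.

10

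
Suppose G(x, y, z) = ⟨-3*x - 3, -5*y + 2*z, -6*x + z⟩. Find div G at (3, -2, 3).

-7

∂G₁/∂x = -3
∂G₂/∂y = -5
∂G₃/∂z = 1
∇·G = -7
At (3, -2, 3): -7.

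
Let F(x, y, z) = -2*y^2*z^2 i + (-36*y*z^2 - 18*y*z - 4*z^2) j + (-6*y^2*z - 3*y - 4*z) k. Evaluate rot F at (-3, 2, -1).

(-95, 16, 8)

(∇×F)₁ = ∂F₃/∂y − ∂F₂/∂z = 60*y*z + 18*y + 8*z - 3
(∇×F)₂ = ∂F₁/∂z − ∂F₃/∂x = -4*y^2*z
(∇×F)₃ = ∂F₂/∂x − ∂F₁/∂y = 4*y*z^2
∇×F = (60*y*z + 18*y + 8*z - 3, -4*y^2*z, 4*y*z^2)
At (-3, 2, -1): (-95, 16, 8).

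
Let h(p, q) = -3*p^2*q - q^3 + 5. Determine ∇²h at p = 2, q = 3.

∂²h/∂p² = -6*q
∂²h/∂q² = -6*q
∇²h = -12*q
At (2, 3): -36.

-36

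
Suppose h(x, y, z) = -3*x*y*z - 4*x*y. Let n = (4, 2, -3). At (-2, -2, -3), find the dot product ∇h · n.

∂h/∂x = -3*y*z - 4*y
∂h/∂y = -3*x*z - 4*x
∂h/∂z = -3*x*y
∇h at (-2, -2, -3) = (-10, -10, -12)
∇h · n = (-10)(4) + (-10)(2) + (-12)(-3) = -24

-24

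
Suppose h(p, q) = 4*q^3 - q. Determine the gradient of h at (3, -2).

(0, 47)

∂h/∂p = 0
∂h/∂q = 12*q^2 - 1
∇h = (0, 12*q^2 - 1)
At (3, -2): (0, 47).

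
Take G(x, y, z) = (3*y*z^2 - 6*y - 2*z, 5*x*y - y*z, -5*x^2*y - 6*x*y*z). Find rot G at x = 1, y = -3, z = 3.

(-26, -140, -36)

(∇×G)₁ = ∂G₃/∂y − ∂G₂/∂z = -5*x^2 - 6*x*z + y
(∇×G)₂ = ∂G₁/∂z − ∂G₃/∂x = 10*x*y + 12*y*z - 2
(∇×G)₃ = ∂G₂/∂x − ∂G₁/∂y = 5*y - 3*z^2 + 6
∇×G = (-5*x^2 - 6*x*z + y, 10*x*y + 12*y*z - 2, 5*y - 3*z^2 + 6)
At (1, -3, 3): (-26, -140, -36).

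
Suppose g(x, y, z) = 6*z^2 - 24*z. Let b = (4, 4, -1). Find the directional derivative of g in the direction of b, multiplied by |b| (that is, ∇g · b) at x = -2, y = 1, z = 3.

-12

∂g/∂x = 0
∂g/∂y = 0
∂g/∂z = 12*z - 24
∇g at (-2, 1, 3) = (0, 0, 12)
∇g · b = (0)(4) + (0)(4) + (12)(-1) = -12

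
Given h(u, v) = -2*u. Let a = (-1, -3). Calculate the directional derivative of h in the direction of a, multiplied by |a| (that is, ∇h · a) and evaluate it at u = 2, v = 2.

∂h/∂u = -2
∂h/∂v = 0
∇h at (2, 2) = (-2, 0)
∇h · a = (-2)(-1) + (0)(-3) = 2

2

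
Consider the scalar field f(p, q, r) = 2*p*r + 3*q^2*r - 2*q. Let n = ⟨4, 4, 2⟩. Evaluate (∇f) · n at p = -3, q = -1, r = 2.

∂f/∂p = 2*r
∂f/∂q = 6*q*r - 2
∂f/∂r = 2*p + 3*q^2
∇f at (-3, -1, 2) = (4, -14, -3)
∇f · n = (4)(4) + (-14)(4) + (-3)(2) = -46

-46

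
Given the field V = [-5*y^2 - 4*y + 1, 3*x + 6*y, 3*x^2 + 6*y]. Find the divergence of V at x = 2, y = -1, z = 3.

∂V₁/∂x = 0
∂V₂/∂y = 6
∂V₃/∂z = 0
∇·V = 6
At (2, -1, 3): 6.

6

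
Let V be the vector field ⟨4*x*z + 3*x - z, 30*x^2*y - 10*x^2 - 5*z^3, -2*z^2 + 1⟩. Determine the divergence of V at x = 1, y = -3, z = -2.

33

∂V₁/∂x = 4*z + 3
∂V₂/∂y = 30*x^2
∂V₃/∂z = -4*z
∇·V = 30*x^2 + 3
At (1, -3, -2): 33.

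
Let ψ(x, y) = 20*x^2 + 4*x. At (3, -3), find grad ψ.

(124, 0)

∂ψ/∂x = 40*x + 4
∂ψ/∂y = 0
∇ψ = (40*x + 4, 0)
At (3, -3): (124, 0).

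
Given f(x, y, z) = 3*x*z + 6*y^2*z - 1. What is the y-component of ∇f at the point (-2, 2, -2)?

(∇f)_2 = ∂f/∂y = 12*y*z
At (-2, 2, -2): -48.

-48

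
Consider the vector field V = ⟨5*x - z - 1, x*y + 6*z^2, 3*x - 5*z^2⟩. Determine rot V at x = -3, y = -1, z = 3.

(-36, -4, -1)

(∇×V)₁ = ∂V₃/∂y − ∂V₂/∂z = -12*z
(∇×V)₂ = ∂V₁/∂z − ∂V₃/∂x = -4
(∇×V)₃ = ∂V₂/∂x − ∂V₁/∂y = y
∇×V = (-12*z, -4, y)
At (-3, -1, 3): (-36, -4, -1).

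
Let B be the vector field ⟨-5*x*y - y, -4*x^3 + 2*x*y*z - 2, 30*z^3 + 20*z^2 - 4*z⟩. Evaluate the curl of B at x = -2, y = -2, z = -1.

(-8, 0, -53)

(∇×B)₁ = ∂B₃/∂y − ∂B₂/∂z = -2*x*y
(∇×B)₂ = ∂B₁/∂z − ∂B₃/∂x = 0
(∇×B)₃ = ∂B₂/∂x − ∂B₁/∂y = -12*x^2 + 5*x + 2*y*z + 1
∇×B = (-2*x*y, 0, -12*x^2 + 5*x + 2*y*z + 1)
At (-2, -2, -1): (-8, 0, -53).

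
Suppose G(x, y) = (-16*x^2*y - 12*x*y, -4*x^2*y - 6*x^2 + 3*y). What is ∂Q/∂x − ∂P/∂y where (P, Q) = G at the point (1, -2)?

∂G₂/∂x = -8*x*y - 12*x
∂G₁/∂y = -16*x^2 - 12*x
Scalar curl = 16*x^2 - 8*x*y
At (1, -2): 32.

32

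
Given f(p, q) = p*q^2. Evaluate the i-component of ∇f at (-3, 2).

4

(∇f)_1 = ∂f/∂p = q^2
At (-3, 2): 4.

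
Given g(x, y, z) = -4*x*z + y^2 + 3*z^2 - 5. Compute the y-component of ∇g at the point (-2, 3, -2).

(∇g)_2 = ∂g/∂y = 2*y
At (-2, 3, -2): 6.

6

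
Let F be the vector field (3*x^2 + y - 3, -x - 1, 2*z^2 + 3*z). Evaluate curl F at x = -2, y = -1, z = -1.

(∇×F)₁ = ∂F₃/∂y − ∂F₂/∂z = 0
(∇×F)₂ = ∂F₁/∂z − ∂F₃/∂x = 0
(∇×F)₃ = ∂F₂/∂x − ∂F₁/∂y = -2
∇×F = (0, 0, -2)
At (-2, -1, -1): (0, 0, -2).

(0, 0, -2)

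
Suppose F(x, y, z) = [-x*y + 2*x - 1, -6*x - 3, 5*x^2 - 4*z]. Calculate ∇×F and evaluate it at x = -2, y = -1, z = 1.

(0, 20, -8)

(∇×F)₁ = ∂F₃/∂y − ∂F₂/∂z = 0
(∇×F)₂ = ∂F₁/∂z − ∂F₃/∂x = -10*x
(∇×F)₃ = ∂F₂/∂x − ∂F₁/∂y = x - 6
∇×F = (0, -10*x, x - 6)
At (-2, -1, 1): (0, 20, -8).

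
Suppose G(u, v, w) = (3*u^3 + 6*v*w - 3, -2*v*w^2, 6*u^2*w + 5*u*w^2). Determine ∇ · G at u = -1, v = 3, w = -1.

∂G₁/∂u = 9*u^2
∂G₂/∂v = -2*w^2
∂G₃/∂w = 6*u^2 + 10*u*w
∇·G = 15*u^2 + 10*u*w - 2*w^2
At (-1, 3, -1): 23.

23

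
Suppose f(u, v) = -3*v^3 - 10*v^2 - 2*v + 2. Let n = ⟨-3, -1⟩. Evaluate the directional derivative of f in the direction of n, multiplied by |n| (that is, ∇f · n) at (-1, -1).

∂f/∂u = 0
∂f/∂v = -9*v^2 - 20*v - 2
∇f at (-1, -1) = (0, 9)
∇f · n = (0)(-3) + (9)(-1) = -9

-9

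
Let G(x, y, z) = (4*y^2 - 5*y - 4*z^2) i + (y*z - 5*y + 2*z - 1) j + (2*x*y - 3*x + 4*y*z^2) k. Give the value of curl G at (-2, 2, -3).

(28, 23, -11)

(∇×G)₁ = ∂G₃/∂y − ∂G₂/∂z = 2*x - y + 4*z^2 - 2
(∇×G)₂ = ∂G₁/∂z − ∂G₃/∂x = -2*y - 8*z + 3
(∇×G)₃ = ∂G₂/∂x − ∂G₁/∂y = -8*y + 5
∇×G = (2*x - y + 4*z^2 - 2, -2*y - 8*z + 3, -8*y + 5)
At (-2, 2, -3): (28, 23, -11).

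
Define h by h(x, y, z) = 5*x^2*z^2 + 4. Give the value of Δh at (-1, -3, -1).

20

∂²h/∂x² = 10*z^2
∂²h/∂y² = 0
∂²h/∂z² = 10*x^2
∇²h = 10*x^2 + 10*z^2
At (-1, -3, -1): 20.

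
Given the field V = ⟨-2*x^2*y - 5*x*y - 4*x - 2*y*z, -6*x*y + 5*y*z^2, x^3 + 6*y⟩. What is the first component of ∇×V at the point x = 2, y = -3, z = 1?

36

(∇×V)_1 = ∂V₃/∂y − ∂V₂/∂z
= 6 − (10*y*z)
= -10*y*z + 6
At (2, -3, 1): 36.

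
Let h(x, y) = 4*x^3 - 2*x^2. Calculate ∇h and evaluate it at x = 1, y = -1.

(8, 0)

∂h/∂x = 12*x^2 - 4*x
∂h/∂y = 0
∇h = (12*x^2 - 4*x, 0)
At (1, -1): (8, 0).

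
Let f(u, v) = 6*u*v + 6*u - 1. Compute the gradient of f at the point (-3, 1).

∂f/∂u = 6*v + 6
∂f/∂v = 6*u
∇f = (6*v + 6, 6*u)
At (-3, 1): (12, -18).

(12, -18)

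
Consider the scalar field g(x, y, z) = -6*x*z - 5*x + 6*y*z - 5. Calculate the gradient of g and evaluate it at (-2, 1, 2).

(-17, 12, 18)

∂g/∂x = -6*z - 5
∂g/∂y = 6*z
∂g/∂z = -6*x + 6*y
∇g = (-6*z - 5, 6*z, -6*x + 6*y)
At (-2, 1, 2): (-17, 12, 18).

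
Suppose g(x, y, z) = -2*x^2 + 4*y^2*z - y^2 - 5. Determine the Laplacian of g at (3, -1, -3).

-30

∂²g/∂x² = -4
∂²g/∂y² = 2*(4*z - 1)
∂²g/∂z² = 0
∇²g = 8*z - 6
At (3, -1, -3): -30.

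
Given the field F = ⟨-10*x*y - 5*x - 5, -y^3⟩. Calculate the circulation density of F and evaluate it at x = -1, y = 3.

∂F₂/∂x = 0
∂F₁/∂y = -10*x
Scalar curl = 10*x
At (-1, 3): -10.

-10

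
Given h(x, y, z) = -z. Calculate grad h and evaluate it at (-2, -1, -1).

(0, 0, -1)

∂h/∂x = 0
∂h/∂y = 0
∂h/∂z = -1
∇h = (0, 0, -1)
At (-2, -1, -1): (0, 0, -1).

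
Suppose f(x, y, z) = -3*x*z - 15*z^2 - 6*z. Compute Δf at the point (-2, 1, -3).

∂²f/∂x² = 0
∂²f/∂y² = 0
∂²f/∂z² = -30
∇²f = -30
At (-2, 1, -3): -30.

-30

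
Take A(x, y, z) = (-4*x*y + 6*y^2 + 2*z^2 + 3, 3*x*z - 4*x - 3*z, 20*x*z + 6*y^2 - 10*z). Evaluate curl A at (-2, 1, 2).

(∇×A)₁ = ∂A₃/∂y − ∂A₂/∂z = -3*x + 12*y + 3
(∇×A)₂ = ∂A₁/∂z − ∂A₃/∂x = -16*z
(∇×A)₃ = ∂A₂/∂x − ∂A₁/∂y = 4*x - 12*y + 3*z - 4
∇×A = (-3*x + 12*y + 3, -16*z, 4*x - 12*y + 3*z - 4)
At (-2, 1, 2): (21, -32, -18).

(21, -32, -18)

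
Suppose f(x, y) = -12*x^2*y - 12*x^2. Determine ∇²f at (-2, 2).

-72

∂²f/∂x² = -24*(y + 1)
∂²f/∂y² = 0
∇²f = -24*y - 24
At (-2, 2): -72.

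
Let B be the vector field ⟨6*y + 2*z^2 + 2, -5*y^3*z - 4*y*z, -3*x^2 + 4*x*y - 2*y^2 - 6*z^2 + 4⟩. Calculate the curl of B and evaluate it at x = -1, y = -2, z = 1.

(-44, 6, -6)

(∇×B)₁ = ∂B₃/∂y − ∂B₂/∂z = 4*x + 5*y^3
(∇×B)₂ = ∂B₁/∂z − ∂B₃/∂x = 6*x - 4*y + 4*z
(∇×B)₃ = ∂B₂/∂x − ∂B₁/∂y = -6
∇×B = (4*x + 5*y^3, 6*x - 4*y + 4*z, -6)
At (-1, -2, 1): (-44, 6, -6).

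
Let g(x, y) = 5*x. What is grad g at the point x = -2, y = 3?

(5, 0)

∂g/∂x = 5
∂g/∂y = 0
∇g = (5, 0)
At (-2, 3): (5, 0).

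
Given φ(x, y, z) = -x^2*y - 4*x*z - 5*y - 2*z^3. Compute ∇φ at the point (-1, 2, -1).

∂φ/∂x = -2*x*y - 4*z
∂φ/∂y = -x^2 - 5
∂φ/∂z = -4*x - 6*z^2
∇φ = (-2*x*y - 4*z, -x^2 - 5, -4*x - 6*z^2)
At (-1, 2, -1): (8, -6, -2).

(8, -6, -2)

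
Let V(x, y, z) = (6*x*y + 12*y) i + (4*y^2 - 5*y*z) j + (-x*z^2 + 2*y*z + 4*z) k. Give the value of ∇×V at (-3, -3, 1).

(∇×V)₁ = ∂V₃/∂y − ∂V₂/∂z = 5*y + 2*z
(∇×V)₂ = ∂V₁/∂z − ∂V₃/∂x = z^2
(∇×V)₃ = ∂V₂/∂x − ∂V₁/∂y = -6*x - 12
∇×V = (5*y + 2*z, z^2, -6*x - 12)
At (-3, -3, 1): (-13, 1, 6).

(-13, 1, 6)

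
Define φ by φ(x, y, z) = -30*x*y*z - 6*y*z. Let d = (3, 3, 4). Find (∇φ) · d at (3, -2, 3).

∂φ/∂x = -30*y*z
∂φ/∂y = -30*x*z - 6*z
∂φ/∂z = -30*x*y - 6*y
∇φ at (3, -2, 3) = (180, -288, 192)
∇φ · d = (180)(3) + (-288)(3) + (192)(4) = 444

444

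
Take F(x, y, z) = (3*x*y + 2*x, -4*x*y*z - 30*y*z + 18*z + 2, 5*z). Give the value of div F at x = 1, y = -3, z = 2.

-70

∂F₁/∂x = 3*y + 2
∂F₂/∂y = -4*x*z - 30*z
∂F₃/∂z = 5
∇·F = -4*x*z + 3*y - 30*z + 7
At (1, -3, 2): -70.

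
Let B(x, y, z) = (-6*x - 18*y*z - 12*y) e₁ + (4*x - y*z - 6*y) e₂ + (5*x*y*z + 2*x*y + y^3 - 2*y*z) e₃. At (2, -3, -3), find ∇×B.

(∇×B)₁ = ∂B₃/∂y − ∂B₂/∂z = 5*x*z + 2*x + 3*y^2 + y - 2*z
(∇×B)₂ = ∂B₁/∂z − ∂B₃/∂x = -5*y*z - 20*y
(∇×B)₃ = ∂B₂/∂x − ∂B₁/∂y = 18*z + 16
∇×B = (5*x*z + 2*x + 3*y^2 + y - 2*z, -5*y*z - 20*y, 18*z + 16)
At (2, -3, -3): (4, 15, -38).

(4, 15, -38)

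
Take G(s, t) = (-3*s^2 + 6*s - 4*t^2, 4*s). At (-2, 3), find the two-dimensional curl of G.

28

∂G₂/∂s = 4
∂G₁/∂t = -8*t
Scalar curl = 8*t + 4
At (-2, 3): 28.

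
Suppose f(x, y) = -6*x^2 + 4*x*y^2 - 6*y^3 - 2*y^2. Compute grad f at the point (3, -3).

(0, -222)

∂f/∂x = -12*x + 4*y^2
∂f/∂y = 8*x*y - 18*y^2 - 4*y
∇f = (-12*x + 4*y^2, 8*x*y - 18*y^2 - 4*y)
At (3, -3): (0, -222).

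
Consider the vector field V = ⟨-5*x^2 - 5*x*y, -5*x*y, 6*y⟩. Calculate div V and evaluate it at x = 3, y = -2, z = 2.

-35

∂V₁/∂x = -10*x - 5*y
∂V₂/∂y = -5*x
∂V₃/∂z = 0
∇·V = -15*x - 5*y
At (3, -2, 2): -35.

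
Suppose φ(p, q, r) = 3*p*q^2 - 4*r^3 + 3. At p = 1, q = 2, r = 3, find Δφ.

-66

∂²φ/∂p² = 0
∂²φ/∂q² = 6*p
∂²φ/∂r² = -24*r
∇²φ = 6*p - 24*r
At (1, 2, 3): -66.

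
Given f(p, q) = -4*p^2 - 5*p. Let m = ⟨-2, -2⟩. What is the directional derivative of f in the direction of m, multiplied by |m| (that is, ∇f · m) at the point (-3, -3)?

∂f/∂p = -8*p - 5
∂f/∂q = 0
∇f at (-3, -3) = (19, 0)
∇f · m = (19)(-2) + (0)(-2) = -38

-38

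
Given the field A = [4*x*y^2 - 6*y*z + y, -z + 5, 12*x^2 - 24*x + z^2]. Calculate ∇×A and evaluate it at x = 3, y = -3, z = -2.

(∇×A)₁ = ∂A₃/∂y − ∂A₂/∂z = 1
(∇×A)₂ = ∂A₁/∂z − ∂A₃/∂x = -24*x - 6*y + 24
(∇×A)₃ = ∂A₂/∂x − ∂A₁/∂y = -8*x*y + 6*z - 1
∇×A = (1, -24*x - 6*y + 24, -8*x*y + 6*z - 1)
At (3, -3, -2): (1, -30, 59).

(1, -30, 59)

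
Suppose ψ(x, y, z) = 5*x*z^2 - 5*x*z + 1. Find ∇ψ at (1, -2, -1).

∂ψ/∂x = 5*z^2 - 5*z
∂ψ/∂y = 0
∂ψ/∂z = 10*x*z - 5*x
∇ψ = (5*z^2 - 5*z, 0, 10*x*z - 5*x)
At (1, -2, -1): (10, 0, -15).

(10, 0, -15)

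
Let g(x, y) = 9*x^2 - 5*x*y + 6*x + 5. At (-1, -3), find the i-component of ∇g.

3

(∇g)_1 = ∂g/∂x = 18*x - 5*y + 6
At (-1, -3): 3.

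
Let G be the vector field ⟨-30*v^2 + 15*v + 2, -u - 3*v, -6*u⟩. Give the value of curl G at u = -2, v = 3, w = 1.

(∇×G)₁ = ∂G₃/∂v − ∂G₂/∂w = 0
(∇×G)₂ = ∂G₁/∂w − ∂G₃/∂u = 6
(∇×G)₃ = ∂G₂/∂u − ∂G₁/∂v = 60*v - 16
∇×G = (0, 6, 60*v - 16)
At (-2, 3, 1): (0, 6, 164).

(0, 6, 164)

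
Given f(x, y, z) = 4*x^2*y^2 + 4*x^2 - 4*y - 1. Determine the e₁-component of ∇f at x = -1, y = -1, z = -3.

-16

(∇f)_1 = ∂f/∂x = 8*x*y^2 + 8*x
At (-1, -1, -3): -16.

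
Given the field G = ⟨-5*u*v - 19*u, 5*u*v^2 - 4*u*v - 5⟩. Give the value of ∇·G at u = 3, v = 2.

19

∂G₁/∂u = -5*v - 19
∂G₂/∂v = 10*u*v - 4*u
∇·G = 10*u*v - 4*u - 5*v - 19
At (3, 2): 19.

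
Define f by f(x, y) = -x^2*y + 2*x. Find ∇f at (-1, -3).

∂f/∂x = -2*x*y + 2
∂f/∂y = -x^2
∇f = (-2*x*y + 2, -x^2)
At (-1, -3): (-4, -1).

(-4, -1)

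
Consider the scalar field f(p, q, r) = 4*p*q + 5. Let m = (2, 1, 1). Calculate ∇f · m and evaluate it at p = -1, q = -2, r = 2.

-20

∂f/∂p = 4*q
∂f/∂q = 4*p
∂f/∂r = 0
∇f at (-1, -2, 2) = (-8, -4, 0)
∇f · m = (-8)(2) + (-4)(1) + (0)(1) = -20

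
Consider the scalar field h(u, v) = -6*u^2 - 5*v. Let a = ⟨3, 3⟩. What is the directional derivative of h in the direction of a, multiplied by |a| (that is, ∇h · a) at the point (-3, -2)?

∂h/∂u = -12*u
∂h/∂v = -5
∇h at (-3, -2) = (36, -5)
∇h · a = (36)(3) + (-5)(3) = 93

93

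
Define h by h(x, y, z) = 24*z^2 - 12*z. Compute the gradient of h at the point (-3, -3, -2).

∂h/∂x = 0
∂h/∂y = 0
∂h/∂z = 48*z - 12
∇h = (0, 0, 48*z - 12)
At (-3, -3, -2): (0, 0, -108).

(0, 0, -108)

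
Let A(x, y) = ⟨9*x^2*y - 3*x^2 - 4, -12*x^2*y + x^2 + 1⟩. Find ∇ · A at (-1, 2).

∂A₁/∂x = 18*x*y - 6*x
∂A₂/∂y = -12*x^2
∇·A = -12*x^2 + 18*x*y - 6*x
At (-1, 2): -42.

-42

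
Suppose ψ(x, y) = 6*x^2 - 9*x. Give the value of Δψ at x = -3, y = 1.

12

∂²ψ/∂x² = 12
∂²ψ/∂y² = 0
∇²ψ = 12
At (-3, 1): 12.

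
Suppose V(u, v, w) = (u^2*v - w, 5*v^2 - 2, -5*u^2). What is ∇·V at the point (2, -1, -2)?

∂V₁/∂u = 2*u*v
∂V₂/∂v = 10*v
∂V₃/∂w = 0
∇·V = 2*u*v + 10*v
At (2, -1, -2): -14.

-14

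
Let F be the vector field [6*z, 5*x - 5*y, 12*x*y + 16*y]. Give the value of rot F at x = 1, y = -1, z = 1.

(28, 18, 5)

(∇×F)₁ = ∂F₃/∂y − ∂F₂/∂z = 12*x + 16
(∇×F)₂ = ∂F₁/∂z − ∂F₃/∂x = -12*y + 6
(∇×F)₃ = ∂F₂/∂x − ∂F₁/∂y = 5
∇×F = (12*x + 16, -12*y + 6, 5)
At (1, -1, 1): (28, 18, 5).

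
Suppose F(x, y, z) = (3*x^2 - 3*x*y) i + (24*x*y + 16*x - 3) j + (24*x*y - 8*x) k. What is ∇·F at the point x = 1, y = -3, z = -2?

∂F₁/∂x = 6*x - 3*y
∂F₂/∂y = 24*x
∂F₃/∂z = 0
∇·F = 30*x - 3*y
At (1, -3, -2): 39.

39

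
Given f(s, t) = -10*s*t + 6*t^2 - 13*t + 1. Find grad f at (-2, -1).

(10, -5)

∂f/∂s = -10*t
∂f/∂t = -10*s + 12*t - 13
∇f = (-10*t, -10*s + 12*t - 13)
At (-2, -1): (10, -5).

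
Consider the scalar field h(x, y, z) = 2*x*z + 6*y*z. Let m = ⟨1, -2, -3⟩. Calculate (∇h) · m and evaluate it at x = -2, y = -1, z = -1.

40

∂h/∂x = 2*z
∂h/∂y = 6*z
∂h/∂z = 2*x + 6*y
∇h at (-2, -1, -1) = (-2, -6, -10)
∇h · m = (-2)(1) + (-6)(-2) + (-10)(-3) = 40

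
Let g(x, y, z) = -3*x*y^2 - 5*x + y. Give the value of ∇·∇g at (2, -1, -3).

-12

∂²g/∂x² = 0
∂²g/∂y² = -6*x
∂²g/∂z² = 0
∇²g = -6*x
At (2, -1, -3): -12.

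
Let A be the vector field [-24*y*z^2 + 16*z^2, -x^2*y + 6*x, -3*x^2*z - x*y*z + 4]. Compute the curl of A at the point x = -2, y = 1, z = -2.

(∇×A)₁ = ∂A₃/∂y − ∂A₂/∂z = -x*z
(∇×A)₂ = ∂A₁/∂z − ∂A₃/∂x = 6*x*z - 47*y*z + 32*z
(∇×A)₃ = ∂A₂/∂x − ∂A₁/∂y = -2*x*y + 24*z^2 + 6
∇×A = (-x*z, 6*x*z - 47*y*z + 32*z, -2*x*y + 24*z^2 + 6)
At (-2, 1, -2): (-4, 54, 106).

(-4, 54, 106)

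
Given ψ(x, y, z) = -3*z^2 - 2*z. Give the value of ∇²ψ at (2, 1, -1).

-6

∂²ψ/∂x² = 0
∂²ψ/∂y² = 0
∂²ψ/∂z² = -6
∇²ψ = -6
At (2, 1, -1): -6.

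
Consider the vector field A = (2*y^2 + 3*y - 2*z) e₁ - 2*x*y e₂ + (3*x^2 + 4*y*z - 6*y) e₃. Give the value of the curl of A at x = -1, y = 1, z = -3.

(-18, 4, -9)

(∇×A)₁ = ∂A₃/∂y − ∂A₂/∂z = 4*z - 6
(∇×A)₂ = ∂A₁/∂z − ∂A₃/∂x = -6*x - 2
(∇×A)₃ = ∂A₂/∂x − ∂A₁/∂y = -6*y - 3
∇×A = (4*z - 6, -6*x - 2, -6*y - 3)
At (-1, 1, -3): (-18, 4, -9).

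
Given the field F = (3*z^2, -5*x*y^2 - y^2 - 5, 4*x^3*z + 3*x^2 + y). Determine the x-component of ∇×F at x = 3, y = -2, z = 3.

1

(∇×F)_1 = ∂F₃/∂y − ∂F₂/∂z
= 1 − (0)
= 1
At (3, -2, 3): 1.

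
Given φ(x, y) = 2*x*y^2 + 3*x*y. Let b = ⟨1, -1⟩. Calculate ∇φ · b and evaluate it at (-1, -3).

0

∂φ/∂x = 2*y^2 + 3*y
∂φ/∂y = 4*x*y + 3*x
∇φ at (-1, -3) = (9, 9)
∇φ · b = (9)(1) + (9)(-1) = 0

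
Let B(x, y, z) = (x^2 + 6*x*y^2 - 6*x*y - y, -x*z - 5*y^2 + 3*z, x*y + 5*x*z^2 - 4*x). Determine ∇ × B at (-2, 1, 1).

(∇×B)₁ = ∂B₃/∂y − ∂B₂/∂z = 2*x - 3
(∇×B)₂ = ∂B₁/∂z − ∂B₃/∂x = -y - 5*z^2 + 4
(∇×B)₃ = ∂B₂/∂x − ∂B₁/∂y = -12*x*y + 6*x - z + 1
∇×B = (2*x - 3, -y - 5*z^2 + 4, -12*x*y + 6*x - z + 1)
At (-2, 1, 1): (-7, -2, 12).

(-7, -2, 12)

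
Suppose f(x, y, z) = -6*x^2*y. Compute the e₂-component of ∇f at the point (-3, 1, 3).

(∇f)_2 = ∂f/∂y = -6*x^2
At (-3, 1, 3): -54.

-54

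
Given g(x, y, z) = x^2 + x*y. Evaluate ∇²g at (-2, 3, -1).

∂²g/∂x² = 2
∂²g/∂y² = 0
∂²g/∂z² = 0
∇²g = 2
At (-2, 3, -1): 2.

2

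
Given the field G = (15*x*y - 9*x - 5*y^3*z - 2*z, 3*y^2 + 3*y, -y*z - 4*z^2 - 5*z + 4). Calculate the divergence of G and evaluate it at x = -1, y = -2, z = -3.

∂G₁/∂x = 15*y - 9
∂G₂/∂y = 6*y + 3
∂G₃/∂z = -y - 8*z - 5
∇·G = 20*y - 8*z - 11
At (-1, -2, -3): -27.

-27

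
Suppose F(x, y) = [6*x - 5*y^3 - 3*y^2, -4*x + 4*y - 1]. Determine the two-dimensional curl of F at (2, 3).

∂F₂/∂x = -4
∂F₁/∂y = -15*y^2 - 6*y
Scalar curl = 15*y^2 + 6*y - 4
At (2, 3): 149.

149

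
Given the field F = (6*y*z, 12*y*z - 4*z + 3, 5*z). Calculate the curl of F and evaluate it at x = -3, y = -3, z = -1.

(∇×F)₁ = ∂F₃/∂y − ∂F₂/∂z = -12*y + 4
(∇×F)₂ = ∂F₁/∂z − ∂F₃/∂x = 6*y
(∇×F)₃ = ∂F₂/∂x − ∂F₁/∂y = -6*z
∇×F = (-12*y + 4, 6*y, -6*z)
At (-3, -3, -1): (40, -18, 6).

(40, -18, 6)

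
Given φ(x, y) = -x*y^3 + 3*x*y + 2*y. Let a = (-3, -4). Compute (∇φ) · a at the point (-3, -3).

∂φ/∂x = -y^3 + 3*y
∂φ/∂y = -3*x*y^2 + 3*x + 2
∇φ at (-3, -3) = (18, 74)
∇φ · a = (18)(-3) + (74)(-4) = -350

-350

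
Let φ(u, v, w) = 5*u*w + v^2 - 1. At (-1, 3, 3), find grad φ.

(15, 6, -5)

∂φ/∂u = 5*w
∂φ/∂v = 2*v
∂φ/∂w = 5*u
∇φ = (5*w, 2*v, 5*u)
At (-1, 3, 3): (15, 6, -5).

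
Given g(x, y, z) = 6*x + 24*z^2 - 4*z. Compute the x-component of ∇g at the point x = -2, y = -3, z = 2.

(∇g)_1 = ∂g/∂x = 6
At (-2, -3, 2): 6.

6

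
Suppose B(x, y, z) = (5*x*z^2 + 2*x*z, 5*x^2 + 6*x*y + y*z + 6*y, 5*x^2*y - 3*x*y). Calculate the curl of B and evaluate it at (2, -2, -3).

(∇×B)₁ = ∂B₃/∂y − ∂B₂/∂z = 5*x^2 - 3*x - y
(∇×B)₂ = ∂B₁/∂z − ∂B₃/∂x = -10*x*y + 10*x*z + 2*x + 3*y
(∇×B)₃ = ∂B₂/∂x − ∂B₁/∂y = 10*x + 6*y
∇×B = (5*x^2 - 3*x - y, -10*x*y + 10*x*z + 2*x + 3*y, 10*x + 6*y)
At (2, -2, -3): (16, -22, 8).

(16, -22, 8)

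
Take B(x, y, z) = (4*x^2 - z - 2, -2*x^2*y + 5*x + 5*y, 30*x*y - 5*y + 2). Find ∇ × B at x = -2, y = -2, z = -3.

(-65, 59, -11)

(∇×B)₁ = ∂B₃/∂y − ∂B₂/∂z = 30*x - 5
(∇×B)₂ = ∂B₁/∂z − ∂B₃/∂x = -30*y - 1
(∇×B)₃ = ∂B₂/∂x − ∂B₁/∂y = -4*x*y + 5
∇×B = (30*x - 5, -30*y - 1, -4*x*y + 5)
At (-2, -2, -3): (-65, 59, -11).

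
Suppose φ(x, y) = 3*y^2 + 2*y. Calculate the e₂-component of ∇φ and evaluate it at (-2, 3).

20

(∇φ)_2 = ∂φ/∂y = 6*y + 2
At (-2, 3): 20.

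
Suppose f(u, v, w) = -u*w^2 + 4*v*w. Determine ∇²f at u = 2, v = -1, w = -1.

∂²f/∂u² = 0
∂²f/∂v² = 0
∂²f/∂w² = -2*u
∇²f = -2*u
At (2, -1, -1): -4.

-4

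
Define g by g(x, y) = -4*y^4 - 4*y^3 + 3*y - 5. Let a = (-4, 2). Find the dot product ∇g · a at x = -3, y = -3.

654

∂g/∂x = 0
∂g/∂y = -16*y^3 - 12*y^2 + 3
∇g at (-3, -3) = (0, 327)
∇g · a = (0)(-4) + (327)(2) = 654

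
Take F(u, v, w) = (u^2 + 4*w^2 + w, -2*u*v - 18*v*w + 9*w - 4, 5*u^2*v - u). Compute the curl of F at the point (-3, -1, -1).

(∇×F)₁ = ∂F₃/∂v − ∂F₂/∂w = 5*u^2 + 18*v - 9
(∇×F)₂ = ∂F₁/∂w − ∂F₃/∂u = -10*u*v + 8*w + 2
(∇×F)₃ = ∂F₂/∂u − ∂F₁/∂v = -2*v
∇×F = (5*u^2 + 18*v - 9, -10*u*v + 8*w + 2, -2*v)
At (-3, -1, -1): (18, -36, 2).

(18, -36, 2)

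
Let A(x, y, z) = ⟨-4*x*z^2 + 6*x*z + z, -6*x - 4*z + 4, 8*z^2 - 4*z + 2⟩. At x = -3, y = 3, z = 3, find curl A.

(4, 55, -6)

(∇×A)₁ = ∂A₃/∂y − ∂A₂/∂z = 4
(∇×A)₂ = ∂A₁/∂z − ∂A₃/∂x = -8*x*z + 6*x + 1
(∇×A)₃ = ∂A₂/∂x − ∂A₁/∂y = -6
∇×A = (4, -8*x*z + 6*x + 1, -6)
At (-3, 3, 3): (4, 55, -6).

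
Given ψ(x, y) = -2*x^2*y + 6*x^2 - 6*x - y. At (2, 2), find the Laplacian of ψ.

∂²ψ/∂x² = 4*(-y + 3)
∂²ψ/∂y² = 0
∇²ψ = -4*y + 12
At (2, 2): 4.

4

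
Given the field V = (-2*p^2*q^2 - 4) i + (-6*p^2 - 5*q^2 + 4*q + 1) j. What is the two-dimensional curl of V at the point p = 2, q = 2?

8

∂V₂/∂p = -12*p
∂V₁/∂q = -4*p^2*q
Scalar curl = 4*p^2*q - 12*p
At (2, 2): 8.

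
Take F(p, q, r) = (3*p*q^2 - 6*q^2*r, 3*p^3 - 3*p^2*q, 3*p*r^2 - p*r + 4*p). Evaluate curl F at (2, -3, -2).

(∇×F)₁ = ∂F₃/∂q − ∂F₂/∂r = 0
(∇×F)₂ = ∂F₁/∂r − ∂F₃/∂p = -6*q^2 - 3*r^2 + r - 4
(∇×F)₃ = ∂F₂/∂p − ∂F₁/∂q = 9*p^2 - 12*p*q + 12*q*r
∇×F = (0, -6*q^2 - 3*r^2 + r - 4, 9*p^2 - 12*p*q + 12*q*r)
At (2, -3, -2): (0, -72, 180).

(0, -72, 180)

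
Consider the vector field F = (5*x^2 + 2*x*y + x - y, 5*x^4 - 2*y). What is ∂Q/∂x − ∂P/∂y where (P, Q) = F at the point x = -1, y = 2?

∂F₂/∂x = 20*x^3
∂F₁/∂y = 2*x - 1
Scalar curl = 20*x^3 - 2*x + 1
At (-1, 2): -17.

-17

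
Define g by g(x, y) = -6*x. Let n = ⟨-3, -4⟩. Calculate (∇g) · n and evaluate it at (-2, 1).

∂g/∂x = -6
∂g/∂y = 0
∇g at (-2, 1) = (-6, 0)
∇g · n = (-6)(-3) + (0)(-4) = 18

18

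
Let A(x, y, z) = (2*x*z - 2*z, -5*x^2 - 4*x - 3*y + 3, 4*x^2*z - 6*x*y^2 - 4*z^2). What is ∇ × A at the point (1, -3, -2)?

(∇×A)₁ = ∂A₃/∂y − ∂A₂/∂z = -12*x*y
(∇×A)₂ = ∂A₁/∂z − ∂A₃/∂x = -8*x*z + 2*x + 6*y^2 - 2
(∇×A)₃ = ∂A₂/∂x − ∂A₁/∂y = -10*x - 4
∇×A = (-12*x*y, -8*x*z + 2*x + 6*y^2 - 2, -10*x - 4)
At (1, -3, -2): (36, 70, -14).

(36, 70, -14)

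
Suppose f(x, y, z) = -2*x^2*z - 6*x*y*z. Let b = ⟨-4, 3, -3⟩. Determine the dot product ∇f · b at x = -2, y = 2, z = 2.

∂f/∂x = -4*x*z - 6*y*z
∂f/∂y = -6*x*z
∂f/∂z = -2*x^2 - 6*x*y
∇f at (-2, 2, 2) = (-8, 24, 16)
∇f · b = (-8)(-4) + (24)(3) + (16)(-3) = 56

56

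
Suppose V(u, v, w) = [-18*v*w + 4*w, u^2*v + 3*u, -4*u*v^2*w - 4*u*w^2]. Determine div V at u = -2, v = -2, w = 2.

∂V₁/∂u = 0
∂V₂/∂v = u^2
∂V₃/∂w = -4*u*v^2 - 8*u*w
∇·V = u^2 - 4*u*v^2 - 8*u*w
At (-2, -2, 2): 68.

68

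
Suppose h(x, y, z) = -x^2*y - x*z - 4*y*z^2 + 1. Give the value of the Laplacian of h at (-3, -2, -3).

20

∂²h/∂x² = -2*y
∂²h/∂y² = 0
∂²h/∂z² = -8*y
∇²h = -10*y
At (-3, -2, -3): 20.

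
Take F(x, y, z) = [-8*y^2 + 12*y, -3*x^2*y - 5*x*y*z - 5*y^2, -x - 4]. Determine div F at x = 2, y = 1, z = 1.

∂F₁/∂x = 0
∂F₂/∂y = -3*x^2 - 5*x*z - 10*y
∂F₃/∂z = 0
∇·F = -3*x^2 - 5*x*z - 10*y
At (2, 1, 1): -32.

-32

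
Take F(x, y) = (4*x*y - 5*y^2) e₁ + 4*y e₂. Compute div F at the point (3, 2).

12

∂F₁/∂x = 4*y
∂F₂/∂y = 4
∇·F = 4*y + 4
At (3, 2): 12.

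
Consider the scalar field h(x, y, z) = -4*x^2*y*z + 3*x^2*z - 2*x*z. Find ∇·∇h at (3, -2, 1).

∂²h/∂x² = 2*z*(-4*y + 3)
∂²h/∂y² = 0
∂²h/∂z² = 0
∇²h = -8*y*z + 6*z
At (3, -2, 1): 22.

22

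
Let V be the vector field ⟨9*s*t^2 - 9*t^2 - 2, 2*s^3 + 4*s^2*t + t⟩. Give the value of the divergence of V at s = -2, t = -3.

∂V₁/∂s = 9*t^2
∂V₂/∂t = 4*s^2 + 1
∇·V = 4*s^2 + 9*t^2 + 1
At (-2, -3): 98.

98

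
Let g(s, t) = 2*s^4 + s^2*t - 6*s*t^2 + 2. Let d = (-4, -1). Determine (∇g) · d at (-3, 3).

∂g/∂s = 8*s^3 + 2*s*t - 6*t^2
∂g/∂t = s^2 - 12*s*t
∇g at (-3, 3) = (-288, 117)
∇g · d = (-288)(-4) + (117)(-1) = 1035

1035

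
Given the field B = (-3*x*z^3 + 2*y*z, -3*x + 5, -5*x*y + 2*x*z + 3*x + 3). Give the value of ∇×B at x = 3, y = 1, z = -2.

(-15, -100, 1)

(∇×B)₁ = ∂B₃/∂y − ∂B₂/∂z = -5*x
(∇×B)₂ = ∂B₁/∂z − ∂B₃/∂x = -9*x*z^2 + 7*y - 2*z - 3
(∇×B)₃ = ∂B₂/∂x − ∂B₁/∂y = -2*z - 3
∇×B = (-5*x, -9*x*z^2 + 7*y - 2*z - 3, -2*z - 3)
At (3, 1, -2): (-15, -100, 1).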